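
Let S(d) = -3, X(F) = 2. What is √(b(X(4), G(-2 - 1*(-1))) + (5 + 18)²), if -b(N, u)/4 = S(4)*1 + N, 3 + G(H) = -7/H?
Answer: √533 ≈ 23.087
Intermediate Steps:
G(H) = -3 - 7/H
b(N, u) = 12 - 4*N (b(N, u) = -4*(-3*1 + N) = -4*(-3 + N) = 12 - 4*N)
√(b(X(4), G(-2 - 1*(-1))) + (5 + 18)²) = √((12 - 4*2) + (5 + 18)²) = √((12 - 8) + 23²) = √(4 + 529) = √533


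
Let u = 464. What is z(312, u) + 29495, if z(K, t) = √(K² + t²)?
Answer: 29495 + 8*√4885 ≈ 30054.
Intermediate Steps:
z(312, u) + 29495 = √(312² + 464²) + 29495 = √(97344 + 215296) + 29495 = √312640 + 29495 = 8*√4885 + 29495 = 29495 + 8*√4885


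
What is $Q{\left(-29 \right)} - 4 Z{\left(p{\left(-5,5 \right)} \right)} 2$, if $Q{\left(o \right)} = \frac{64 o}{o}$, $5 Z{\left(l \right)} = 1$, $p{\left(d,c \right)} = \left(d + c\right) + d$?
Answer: $- \frac{512}{5} \approx -102.4$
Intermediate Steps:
$p{\left(d,c \right)} = c + 2 d$ ($p{\left(d,c \right)} = \left(c + d\right) + d = c + 2 d$)
$Z{\left(l \right)} = \frac{1}{5}$ ($Z{\left(l \right)} = \frac{1}{5} \cdot 1 = \frac{1}{5}$)
$Q{\left(o \right)} = 64$
$Q{\left(-29 \right)} - 4 Z{\left(p{\left(-5,5 \right)} \right)} 2 = 64 \left(-4\right) \frac{1}{5} \cdot 2 = 64 \left(\left(- \frac{4}{5}\right) 2\right) = 64 \left(- \frac{8}{5}\right) = - \frac{512}{5}$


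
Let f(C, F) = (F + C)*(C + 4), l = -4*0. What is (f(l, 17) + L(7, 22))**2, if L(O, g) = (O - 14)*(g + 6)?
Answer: 16384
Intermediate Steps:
l = 0
L(O, g) = (-14 + O)*(6 + g)
f(C, F) = (4 + C)*(C + F) (f(C, F) = (C + F)*(4 + C) = (4 + C)*(C + F))
(f(l, 17) + L(7, 22))**2 = ((0**2 + 4*0 + 4*17 + 0*17) + (-84 - 14*22 + 6*7 + 7*22))**2 = ((0 + 0 + 68 + 0) + (-84 - 308 + 42 + 154))**2 = (68 - 196)**2 = (-128)**2 = 16384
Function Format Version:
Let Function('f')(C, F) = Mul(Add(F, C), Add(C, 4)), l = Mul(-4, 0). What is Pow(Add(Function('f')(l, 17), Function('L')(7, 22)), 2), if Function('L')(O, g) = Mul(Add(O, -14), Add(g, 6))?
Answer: 16384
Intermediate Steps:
l = 0
Function('L')(O, g) = Mul(Add(-14, O), Add(6, g))
Function('f')(C, F) = Mul(Add(4, C), Add(C, F)) (Function('f')(C, F) = Mul(Add(C, F), Add(4, C)) = Mul(Add(4, C), Add(C, F)))
Pow(Add(Function('f')(l, 17), Function('L')(7, 22)), 2) = Pow(Add(Add(Pow(0, 2), Mul(4, 0), Mul(4, 17), Mul(0, 17)), Add(-84, Mul(-14, 22), Mul(6, 7), Mul(7, 22))), 2) = Pow(Add(Add(0, 0, 68, 0), Add(-84, -308, 42, 154)), 2) = Pow(Add(68, -196), 2) = Pow(-128, 2) = 16384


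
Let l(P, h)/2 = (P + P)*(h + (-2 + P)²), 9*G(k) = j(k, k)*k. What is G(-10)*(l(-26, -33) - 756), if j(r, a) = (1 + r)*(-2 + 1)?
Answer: 788600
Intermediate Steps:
j(r, a) = -1 - r (j(r, a) = (1 + r)*(-1) = -1 - r)
G(k) = k*(-1 - k)/9 (G(k) = ((-1 - k)*k)/9 = (k*(-1 - k))/9 = k*(-1 - k)/9)
l(P, h) = 4*P*(h + (-2 + P)²) (l(P, h) = 2*((P + P)*(h + (-2 + P)²)) = 2*((2*P)*(h + (-2 + P)²)) = 2*(2*P*(h + (-2 + P)²)) = 4*P*(h + (-2 + P)²))
G(-10)*(l(-26, -33) - 756) = (-⅑*(-10)*(1 - 10))*(4*(-26)*(-33 + (-2 - 26)²) - 756) = (-⅑*(-10)*(-9))*(4*(-26)*(-33 + (-28)²) - 756) = -10*(4*(-26)*(-33 + 784) - 756) = -10*(4*(-26)*751 - 756) = -10*(-78104 - 756) = -10*(-78860) = 788600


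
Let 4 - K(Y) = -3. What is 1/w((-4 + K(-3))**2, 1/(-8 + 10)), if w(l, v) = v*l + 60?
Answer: 2/129 ≈ 0.015504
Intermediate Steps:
K(Y) = 7 (K(Y) = 4 - 1*(-3) = 4 + 3 = 7)
w(l, v) = 60 + l*v (w(l, v) = l*v + 60 = 60 + l*v)
1/w((-4 + K(-3))**2, 1/(-8 + 10)) = 1/(60 + (-4 + 7)**2/(-8 + 10)) = 1/(60 + 3**2/2) = 1/(60 + 9*(1/2)) = 1/(60 + 9/2) = 1/(129/2) = 2/129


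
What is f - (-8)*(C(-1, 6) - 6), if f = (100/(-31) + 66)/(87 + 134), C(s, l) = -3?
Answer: -491326/6851 ≈ -71.716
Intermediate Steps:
f = 1946/6851 (f = (100*(-1/31) + 66)/221 = (-100/31 + 66)*(1/221) = (1946/31)*(1/221) = 1946/6851 ≈ 0.28405)
f - (-8)*(C(-1, 6) - 6) = 1946/6851 - (-8)*(-3 - 6) = 1946/6851 - (-8)*(-9) = 1946/6851 - 1*72 = 1946/6851 - 72 = -491326/6851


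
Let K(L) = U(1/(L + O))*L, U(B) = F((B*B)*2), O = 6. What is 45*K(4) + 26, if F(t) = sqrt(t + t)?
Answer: 62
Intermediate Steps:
F(t) = sqrt(2)*sqrt(t) (F(t) = sqrt(2*t) = sqrt(2)*sqrt(t))
U(B) = 2*sqrt(B**2) (U(B) = sqrt(2)*sqrt((B*B)*2) = sqrt(2)*sqrt(B**2*2) = sqrt(2)*sqrt(2*B**2) = sqrt(2)*(sqrt(2)*sqrt(B**2)) = 2*sqrt(B**2))
K(L) = 2*L*sqrt((6 + L)**(-2)) (K(L) = (2*sqrt((1/(L + 6))**2))*L = (2*sqrt((1/(6 + L))**2))*L = (2*sqrt((6 + L)**(-2)))*L = 2*L*sqrt((6 + L)**(-2)))
45*K(4) + 26 = 45*(2*4*sqrt((6 + 4)**(-2))) + 26 = 45*(2*4*sqrt(10**(-2))) + 26 = 45*(2*4*sqrt(1/100)) + 26 = 45*(2*4*(1/10)) + 26 = 45*(4/5) + 26 = 36 + 26 = 62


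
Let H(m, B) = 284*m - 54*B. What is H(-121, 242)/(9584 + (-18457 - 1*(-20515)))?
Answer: -23716/5821 ≈ -4.0742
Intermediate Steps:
H(m, B) = -54*B + 284*m
H(-121, 242)/(9584 + (-18457 - 1*(-20515))) = (-54*242 + 284*(-121))/(9584 + (-18457 - 1*(-20515))) = (-13068 - 34364)/(9584 + (-18457 + 20515)) = -47432/(9584 + 2058) = -47432/11642 = -47432*1/11642 = -23716/5821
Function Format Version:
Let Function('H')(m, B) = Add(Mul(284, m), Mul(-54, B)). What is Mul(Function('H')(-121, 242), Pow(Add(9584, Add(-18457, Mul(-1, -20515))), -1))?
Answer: Rational(-23716, 5821) ≈ -4.0742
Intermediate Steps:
Function('H')(m, B) = Add(Mul(-54, B), Mul(284, m))
Mul(Function('H')(-121, 242), Pow(Add(9584, Add(-18457, Mul(-1, -20515))), -1)) = Mul(Add(Mul(-54, 242), Mul(284, -121)), Pow(Add(9584, Add(-18457, Mul(-1, -20515))), -1)) = Mul(Add(-13068, -34364), Pow(Add(9584, Add(-18457, 20515)), -1)) = Mul(-47432, Pow(Add(9584, 2058), -1)) = Mul(-47432, Pow(11642, -1)) = Mul(-47432, Rational(1, 11642)) = Rational(-23716, 5821)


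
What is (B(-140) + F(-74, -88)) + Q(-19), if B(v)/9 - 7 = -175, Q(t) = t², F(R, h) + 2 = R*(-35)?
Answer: 1437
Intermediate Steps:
F(R, h) = -2 - 35*R (F(R, h) = -2 + R*(-35) = -2 - 35*R)
B(v) = -1512 (B(v) = 63 + 9*(-175) = 63 - 1575 = -1512)
(B(-140) + F(-74, -88)) + Q(-19) = (-1512 + (-2 - 35*(-74))) + (-19)² = (-1512 + (-2 + 2590)) + 361 = (-1512 + 2588) + 361 = 1076 + 361 = 1437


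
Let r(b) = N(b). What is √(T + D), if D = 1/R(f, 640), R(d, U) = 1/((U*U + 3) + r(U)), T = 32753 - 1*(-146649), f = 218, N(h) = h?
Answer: √589645 ≈ 767.88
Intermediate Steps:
r(b) = b
T = 179402 (T = 32753 + 146649 = 179402)
R(d, U) = 1/(3 + U + U²) (R(d, U) = 1/((U*U + 3) + U) = 1/((U² + 3) + U) = 1/((3 + U²) + U) = 1/(3 + U + U²))
D = 410243 (D = 1/(1/(3 + 640 + 640²)) = 1/(1/(3 + 640 + 409600)) = 1/(1/410243) = 410243)
√(T + D) = √(179402 + 410243) = √589645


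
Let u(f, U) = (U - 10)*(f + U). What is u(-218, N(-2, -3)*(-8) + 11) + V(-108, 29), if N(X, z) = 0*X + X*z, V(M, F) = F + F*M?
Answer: 8882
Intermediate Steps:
N(X, z) = X*z (N(X, z) = 0 + X*z = X*z)
u(f, U) = (-10 + U)*(U + f)
u(-218, N(-2, -3)*(-8) + 11) + V(-108, 29) = ((-2*(-3)*(-8) + 11)**2 - 10*(-2*(-3)*(-8) + 11) - 10*(-218) + (-2*(-3)*(-8) + 11)*(-218)) + 29*(1 - 108) = ((6*(-8) + 11)**2 - 10*(6*(-8) + 11) + 2180 + (6*(-8) + 11)*(-218)) + 29*(-107) = ((-48 + 11)**2 - 10*(-48 + 11) + 2180 + (-48 + 11)*(-218)) - 3103 = ((-37)**2 - 10*(-37) + 2180 - 37*(-218)) - 3103 = (1369 + 370 + 2180 + 8066) - 3103 = 11985 - 3103 = 8882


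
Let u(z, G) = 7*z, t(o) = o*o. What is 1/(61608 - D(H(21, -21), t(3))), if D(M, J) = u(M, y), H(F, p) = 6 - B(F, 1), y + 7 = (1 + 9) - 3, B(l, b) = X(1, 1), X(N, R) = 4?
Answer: 1/61594 ≈ 1.6235e-5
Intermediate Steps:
B(l, b) = 4
y = 0 (y = -7 + ((1 + 9) - 3) = -7 + (10 - 3) = -7 + 7 = 0)
t(o) = o**2
H(F, p) = 2 (H(F, p) = 6 - 1*4 = 6 - 4 = 2)
D(M, J) = 7*M
1/(61608 - D(H(21, -21), t(3))) = 1/(61608 - 7*2) = 1/(61608 - 1*14) = 1/(61608 - 14) = 1/61594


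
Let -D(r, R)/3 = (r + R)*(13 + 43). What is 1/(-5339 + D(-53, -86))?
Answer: 1/18013 ≈ 5.5515e-5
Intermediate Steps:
D(r, R) = -168*R - 168*r (D(r, R) = -3*(r + R)*(13 + 43) = -3*(R + r)*56 = -3*(56*R + 56*r) = -168*R - 168*r)
1/(-5339 + D(-53, -86)) = 1/(-5339 + (-168*(-86) - 168*(-53))) = 1/(-5339 + (14448 + 8904)) = 1/(-5339 + 23352) = 1/18013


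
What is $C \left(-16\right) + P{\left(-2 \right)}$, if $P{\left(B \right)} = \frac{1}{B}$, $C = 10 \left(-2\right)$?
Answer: $\frac{639}{2} \approx 319.5$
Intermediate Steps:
$C = -20$
$C \left(-16\right) + P{\left(-2 \right)} = \left(-20\right) \left(-16\right) + \frac{1}{-2} = 320 - \frac{1}{2} = \frac{639}{2}$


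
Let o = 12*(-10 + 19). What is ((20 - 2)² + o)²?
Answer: 186624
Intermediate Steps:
o = 108 (o = 12*9 = 108)
((20 - 2)² + o)² = ((20 - 2)² + 108)² = (18² + 108)² = (324 + 108)² = 432² = 186624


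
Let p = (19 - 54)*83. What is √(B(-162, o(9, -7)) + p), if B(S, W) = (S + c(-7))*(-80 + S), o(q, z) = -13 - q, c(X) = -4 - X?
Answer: √35573 ≈ 188.61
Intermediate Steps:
B(S, W) = (-80 + S)*(3 + S) (B(S, W) = (S + (-4 - 1*(-7)))*(-80 + S) = (S + (-4 + 7))*(-80 + S) = (S + 3)*(-80 + S) = (3 + S)*(-80 + S) = (-80 + S)*(3 + S))
p = -2905 (p = -35*83 = -2905)
√(B(-162, o(9, -7)) + p) = √((-240 + (-162)² - 77*(-162)) - 2905) = √((-240 + 26244 + 12474) - 2905) = √(38478 - 2905) = √35573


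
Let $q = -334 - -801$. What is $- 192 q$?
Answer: $-89664$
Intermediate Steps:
$q = 467$ ($q = -334 + 801 = 467$)
$- 192 q = \left(-192\right) 467 = -89664$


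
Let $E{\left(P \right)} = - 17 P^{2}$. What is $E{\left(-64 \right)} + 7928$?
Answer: $-61704$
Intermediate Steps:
$E{\left(-64 \right)} + 7928 = - 17 \left(-64\right)^{2} + 7928 = \left(-17\right) 4096 + 7928 = -69632 + 7928 = -61704$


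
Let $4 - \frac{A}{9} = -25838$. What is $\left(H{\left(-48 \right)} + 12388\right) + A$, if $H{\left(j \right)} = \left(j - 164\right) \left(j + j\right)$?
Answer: $265318$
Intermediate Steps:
$A = 232578$ ($A = 36 - -232542 = 36 + 232542 = 232578$)
$H{\left(j \right)} = 2 j \left(-164 + j\right)$ ($H{\left(j \right)} = \left(-164 + j\right) 2 j = 2 j \left(-164 + j\right)$)
$\left(H{\left(-48 \right)} + 12388\right) + A = \left(2 \left(-48\right) \left(-164 - 48\right) + 12388\right) + 232578 = \left(2 \left(-48\right) \left(-212\right) + 12388\right) + 232578 = \left(20352 + 12388\right) + 232578 = 32740 + 232578 = 265318$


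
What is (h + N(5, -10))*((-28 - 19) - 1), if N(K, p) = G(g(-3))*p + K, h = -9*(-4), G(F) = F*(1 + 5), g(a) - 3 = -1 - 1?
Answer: 912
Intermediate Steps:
g(a) = 1 (g(a) = 3 + (-1 - 1) = 3 - 2 = 1)
G(F) = 6*F (G(F) = F*6 = 6*F)
h = 36
N(K, p) = K + 6*p (N(K, p) = (6*1)*p + K = 6*p + K = K + 6*p)
(h + N(5, -10))*((-28 - 19) - 1) = (36 + (5 + 6*(-10)))*((-28 - 19) - 1) = (36 + (5 - 60))*(-47 - 1) = (36 - 55)*(-48) = -19*(-48) = 912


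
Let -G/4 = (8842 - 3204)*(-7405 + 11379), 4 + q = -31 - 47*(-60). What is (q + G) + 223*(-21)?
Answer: -89623546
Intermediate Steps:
q = 2785 (q = -4 + (-31 - 47*(-60)) = -4 + (-31 + 2820) = -4 + 2789 = 2785)
G = -89621648 (G = -4*(8842 - 3204)*(-7405 + 11379) = -22552*3974 = -4*22405412 = -89621648)
(q + G) + 223*(-21) = (2785 - 89621648) + 223*(-21) = -89618863 - 4683 = -89623546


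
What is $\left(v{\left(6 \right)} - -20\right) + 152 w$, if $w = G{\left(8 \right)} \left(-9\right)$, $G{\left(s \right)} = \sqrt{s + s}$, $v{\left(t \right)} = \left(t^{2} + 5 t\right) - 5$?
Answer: $-5391$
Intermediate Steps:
$v{\left(t \right)} = -5 + t^{2} + 5 t$
$G{\left(s \right)} = \sqrt{2} \sqrt{s}$ ($G{\left(s \right)} = \sqrt{2 s} = \sqrt{2} \sqrt{s}$)
$w = -36$ ($w = \sqrt{2} \sqrt{8} \left(-9\right) = \sqrt{2} \cdot 2 \sqrt{2} \left(-9\right) = 4 \left(-9\right) = -36$)
$\left(v{\left(6 \right)} - -20\right) + 152 w = \left(\left(-5 + 6^{2} + 5 \cdot 6\right) - -20\right) + 152 \left(-36\right) = \left(\left(-5 + 36 + 30\right) + 20\right) - 5472 = \left(61 + 20\right) - 5472 = 81 - 5472 = -5391$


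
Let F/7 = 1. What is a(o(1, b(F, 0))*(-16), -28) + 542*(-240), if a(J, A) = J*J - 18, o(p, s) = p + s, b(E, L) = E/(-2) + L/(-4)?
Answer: -128498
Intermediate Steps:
F = 7 (F = 7*1 = 7)
b(E, L) = -E/2 - L/4 (b(E, L) = E*(-½) + L*(-¼) = -E/2 - L/4)
a(J, A) = -18 + J² (a(J, A) = J² - 18 = -18 + J²)
a(o(1, b(F, 0))*(-16), -28) + 542*(-240) = (-18 + ((1 + (-½*7 - ¼*0))*(-16))²) + 542*(-240) = (-18 + ((1 + (-7/2 + 0))*(-16))²) - 130080 = (-18 + ((1 - 7/2)*(-16))²) - 130080 = (-18 + (-5/2*(-16))²) - 130080 = (-18 + 40²) - 130080 = (-18 + 1600) - 130080 = 1582 - 130080 = -128498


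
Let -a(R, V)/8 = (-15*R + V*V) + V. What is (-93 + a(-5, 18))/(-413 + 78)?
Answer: 3429/335 ≈ 10.236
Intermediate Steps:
a(R, V) = -8*V - 8*V² + 120*R (a(R, V) = -8*((-15*R + V*V) + V) = -8*((-15*R + V²) + V) = -8*((V² - 15*R) + V) = -8*(V + V² - 15*R) = -8*V - 8*V² + 120*R)
(-93 + a(-5, 18))/(-413 + 78) = (-93 + (-8*18 - 8*18² + 120*(-5)))/(-413 + 78) = (-93 + (-144 - 8*324 - 600))/(-335) = (-93 + (-144 - 2592 - 600))*(-1/335) = (-93 - 3336)*(-1/335) = -3429*(-1/335) = 3429/335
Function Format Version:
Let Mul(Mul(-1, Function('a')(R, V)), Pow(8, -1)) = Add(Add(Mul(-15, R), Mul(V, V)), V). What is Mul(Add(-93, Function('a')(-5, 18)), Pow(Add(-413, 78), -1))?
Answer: Rational(3429, 335) ≈ 10.236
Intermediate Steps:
Function('a')(R, V) = Add(Mul(-8, V), Mul(-8, Pow(V, 2)), Mul(120, R)) (Function('a')(R, V) = Mul(-8, Add(Add(Mul(-15, R), Mul(V, V)), V)) = Mul(-8, Add(Add(Mul(-15, R), Pow(V, 2)), V)) = Mul(-8, Add(Add(Pow(V, 2), Mul(-15, R)), V)) = Mul(-8, Add(V, Pow(V, 2), Mul(-15, R))) = Add(Mul(-8, V), Mul(-8, Pow(V, 2)), Mul(120, R)))
Mul(Add(-93, Function('a')(-5, 18)), Pow(Add(-413, 78), -1)) = Mul(Add(-93, Add(Mul(-8, 18), Mul(-8, Pow(18, 2)), Mul(120, -5))), Pow(Add(-413, 78), -1)) = Mul(Add(-93, Add(-144, Mul(-8, 324), -600)), Pow(-335, -1)) = Mul(Add(-93, Add(-144, -2592, -600)), Rational(-1, 335)) = Mul(Add(-93, -3336), Rational(-1, 335)) = Mul(-3429, Rational(-1, 335)) = Rational(3429, 335)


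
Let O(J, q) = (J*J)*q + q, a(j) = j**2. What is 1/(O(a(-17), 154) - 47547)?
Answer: 1/12814841 ≈ 7.8035e-8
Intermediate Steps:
O(J, q) = q + q*J**2 (O(J, q) = J**2*q + q = q*J**2 + q = q + q*J**2)
1/(O(a(-17), 154) - 47547) = 1/(154*(1 + ((-17)**2)**2) - 47547) = 1/(154*(1 + 289**2) - 47547) = 1/(154*(1 + 83521) - 47547) = 1/(154*83522 - 47547) = 1/(12862388 - 47547) = 1/12814841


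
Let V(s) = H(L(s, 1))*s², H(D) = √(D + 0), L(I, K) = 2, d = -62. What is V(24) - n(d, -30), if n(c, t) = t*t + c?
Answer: -838 + 576*√2 ≈ -23.413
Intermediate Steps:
H(D) = √D
V(s) = √2*s²
n(c, t) = c + t² (n(c, t) = t² + c = c + t²)
V(24) - n(d, -30) = √2*24² - (-62 + (-30)²) = √2*576 - (-62 + 900) = 576*√2 - 1*838 = 576*√2 - 838 = -838 + 576*√2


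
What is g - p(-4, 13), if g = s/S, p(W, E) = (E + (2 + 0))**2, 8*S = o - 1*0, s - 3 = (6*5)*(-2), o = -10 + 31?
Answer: -1727/7 ≈ -246.71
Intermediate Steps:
o = 21
s = -57 (s = 3 + (6*5)*(-2) = 3 + 30*(-2) = 3 - 60 = -57)
S = 21/8 (S = (21 - 1*0)/8 = (21 + 0)/8 = (1/8)*21 = 21/8 ≈ 2.6250)
p(W, E) = (2 + E)**2 (p(W, E) = (E + 2)**2 = (2 + E)**2)
g = -152/7 (g = -57/21/8 = -57*8/21 = -152/7 ≈ -21.714)
g - p(-4, 13) = -152/7 - (2 + 13)**2 = -152/7 - 1*15**2 = -152/7 - 1*225 = -152/7 - 225 = -1727/7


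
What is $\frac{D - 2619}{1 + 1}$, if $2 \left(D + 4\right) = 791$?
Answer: $- \frac{4455}{4} \approx -1113.8$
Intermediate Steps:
$D = \frac{783}{2}$ ($D = -4 + \frac{1}{2} \cdot 791 = -4 + \frac{791}{2} = \frac{783}{2} \approx 391.5$)
$\frac{D - 2619}{1 + 1} = \frac{\frac{783}{2} - 2619}{1 + 1} = \frac{\frac{783}{2} - 2619}{2} = \frac{1}{2} \left(- \frac{4455}{2}\right) = - \frac{4455}{4}$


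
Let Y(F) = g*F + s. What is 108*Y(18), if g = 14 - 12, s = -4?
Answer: 3456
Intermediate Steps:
g = 2
Y(F) = -4 + 2*F (Y(F) = 2*F - 4 = -4 + 2*F)
108*Y(18) = 108*(-4 + 2*18) = 108*(-4 + 36) = 108*32 = 3456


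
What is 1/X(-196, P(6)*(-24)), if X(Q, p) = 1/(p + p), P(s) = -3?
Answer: 144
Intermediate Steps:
X(Q, p) = 1/(2*p)
1/X(-196, P(6)*(-24)) = 1/(1/(2*((-3*(-24))))) = 1/((½)/72) = 1/((½)*(1/72)) = 1/(1/144) = 144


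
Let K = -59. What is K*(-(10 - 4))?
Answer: 354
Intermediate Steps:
K*(-(10 - 4)) = -(-59)*(10 - 4) = -(-59)*6 = -59*(-6) = 354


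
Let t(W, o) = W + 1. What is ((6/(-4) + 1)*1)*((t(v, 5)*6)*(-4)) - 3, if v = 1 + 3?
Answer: 57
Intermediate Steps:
v = 4
t(W, o) = 1 + W
((6/(-4) + 1)*1)*((t(v, 5)*6)*(-4)) - 3 = ((6/(-4) + 1)*1)*(((1 + 4)*6)*(-4)) - 3 = ((6*(-¼) + 1)*1)*((5*6)*(-4)) - 3 = ((-3/2 + 1)*1)*(30*(-4)) - 3 = -½*1*(-120) - 3 = -½*(-120) - 3 = 60 - 3 = 57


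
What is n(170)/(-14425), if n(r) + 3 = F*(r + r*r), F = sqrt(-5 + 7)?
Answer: 3/14425 - 5814*sqrt(2)/2885 ≈ -2.8498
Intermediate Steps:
F = sqrt(2) ≈ 1.4142
n(r) = -3 + sqrt(2)*(r + r**2) (n(r) = -3 + sqrt(2)*(r + r*r) = -3 + sqrt(2)*(r + r**2))
n(170)/(-14425) = (-3 + 170*sqrt(2) + sqrt(2)*170**2)/(-14425) = (-3 + 170*sqrt(2) + sqrt(2)*28900)*(-1/14425) = (-3 + 170*sqrt(2) + 28900*sqrt(2))*(-1/14425) = (-3 + 29070*sqrt(2))*(-1/14425) = 3/14425 - 5814*sqrt(2)/2885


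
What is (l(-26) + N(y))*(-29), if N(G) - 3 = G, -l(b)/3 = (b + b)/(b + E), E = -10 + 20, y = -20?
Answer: 3103/4 ≈ 775.75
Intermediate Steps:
E = 10
l(b) = -6*b/(10 + b) (l(b) = -3*(b + b)/(b + 10) = -3*2*b/(10 + b) = -6*b/(10 + b))
N(G) = 3 + G
(l(-26) + N(y))*(-29) = (-6*(-26)/(10 - 26) + (3 - 20))*(-29) = (-6*(-26)/(-16) - 17)*(-29) = (-6*(-26)*(-1/16) - 17)*(-29) = (-39/4 - 17)*(-29) = -107/4*(-29) = 3103/4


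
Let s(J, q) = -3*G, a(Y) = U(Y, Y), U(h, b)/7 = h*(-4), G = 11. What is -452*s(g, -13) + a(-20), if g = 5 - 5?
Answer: 15476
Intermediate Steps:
g = 0
U(h, b) = -28*h (U(h, b) = 7*(h*(-4)) = 7*(-4*h) = -28*h)
a(Y) = -28*Y
s(J, q) = -33 (s(J, q) = -3*11 = -33)
-452*s(g, -13) + a(-20) = -452*(-33) - 28*(-20) = 14916 + 560 = 15476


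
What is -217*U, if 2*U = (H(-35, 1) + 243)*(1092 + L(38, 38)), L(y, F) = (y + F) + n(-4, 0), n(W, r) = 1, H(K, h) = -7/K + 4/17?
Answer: -2624500858/85 ≈ -3.0876e+7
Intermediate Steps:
H(K, h) = 4/17 - 7/K (H(K, h) = -7/K + 4*(1/17) = -7/K + 4/17 = 4/17 - 7/K)
L(y, F) = 1 + F + y (L(y, F) = (y + F) + 1 = (F + y) + 1 = 1 + F + y)
U = 12094474/85 (U = (((4/17 - 7/(-35)) + 243)*(1092 + (1 + 38 + 38)))/2 = (((4/17 - 7*(-1/35)) + 243)*(1092 + 77))/2 = (((4/17 + 1/5) + 243)*1169)/2 = ((37/85 + 243)*1169)/2 = ((20692/85)*1169)/2 = (1/2)*(24188948/85) = 12094474/85 ≈ 1.4229e+5)
-217*U = -217*12094474/85 = -2624500858/85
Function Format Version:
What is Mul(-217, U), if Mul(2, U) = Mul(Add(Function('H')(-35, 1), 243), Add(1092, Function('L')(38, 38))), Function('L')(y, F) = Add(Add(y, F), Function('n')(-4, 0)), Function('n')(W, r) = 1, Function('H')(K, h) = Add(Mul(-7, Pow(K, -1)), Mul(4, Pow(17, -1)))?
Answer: Rational(-2624500858, 85) ≈ -3.0876e+7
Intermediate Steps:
Function('H')(K, h) = Add(Rational(4, 17), Mul(-7, Pow(K, -1))) (Function('H')(K, h) = Add(Mul(-7, Pow(K, -1)), Mul(4, Rational(1, 17))) = Add(Mul(-7, Pow(K, -1)), Rational(4, 17)) = Add(Rational(4, 17), Mul(-7, Pow(K, -1))))
Function('L')(y, F) = Add(1, F, y) (Function('L')(y, F) = Add(Add(y, F), 1) = Add(Add(F, y), 1) = Add(1, F, y))
U = Rational(12094474, 85) (U = Mul(Rational(1, 2), Mul(Add(Add(Rational(4, 17), Mul(-7, Pow(-35, -1))), 243), Add(1092, Add(1, 38, 38)))) = Mul(Rational(1, 2), Mul(Add(Add(Rational(4, 17), Mul(-7, Rational(-1, 35))), 243), Add(1092, 77))) = Mul(Rational(1, 2), Mul(Add(Add(Rational(4, 17), Rational(1, 5)), 243), 1169)) = Mul(Rational(1, 2), Mul(Add(Rational(37, 85), 243), 1169)) = Mul(Rational(1, 2), Mul(Rational(20692, 85), 1169)) = Mul(Rational(1, 2), Rational(24188948, 85)) = Rational(12094474, 85) ≈ 1.4229e+5)
Mul(-217, U) = Mul(-217, Rational(12094474, 85)) = Rational(-2624500858, 85)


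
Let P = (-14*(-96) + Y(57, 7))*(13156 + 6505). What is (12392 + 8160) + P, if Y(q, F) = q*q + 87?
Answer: 92034032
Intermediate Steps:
Y(q, F) = 87 + q² (Y(q, F) = q² + 87 = 87 + q²)
P = 92013480 (P = (-14*(-96) + (87 + 57²))*(13156 + 6505) = (1344 + (87 + 3249))*19661 = (1344 + 3336)*19661 = 4680*19661 = 92013480)
(12392 + 8160) + P = (12392 + 8160) + 92013480 = 20552 + 92013480 = 92034032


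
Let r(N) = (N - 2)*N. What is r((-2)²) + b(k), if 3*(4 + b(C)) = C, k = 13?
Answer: 25/3 ≈ 8.3333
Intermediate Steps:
b(C) = -4 + C/3
r(N) = N*(-2 + N) (r(N) = (-2 + N)*N = N*(-2 + N))
r((-2)²) + b(k) = (-2)²*(-2 + (-2)²) + (-4 + (⅓)*13) = 4*(-2 + 4) + (-4 + 13/3) = 4*2 + ⅓ = 8 + ⅓ = 25/3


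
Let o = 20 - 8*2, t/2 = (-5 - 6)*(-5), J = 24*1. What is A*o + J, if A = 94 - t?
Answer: -40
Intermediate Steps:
J = 24
t = 110 (t = 2*((-5 - 6)*(-5)) = 2*(-11*(-5)) = 2*55 = 110)
o = 4 (o = 20 - 16 = 4)
A = -16 (A = 94 - 1*110 = 94 - 110 = -16)
A*o + J = -16*4 + 24 = -64 + 24 = -40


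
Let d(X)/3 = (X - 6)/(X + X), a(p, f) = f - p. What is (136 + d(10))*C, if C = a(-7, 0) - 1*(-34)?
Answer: 28003/5 ≈ 5600.6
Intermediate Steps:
d(X) = 3*(-6 + X)/(2*X) (d(X) = 3*((X - 6)/(X + X)) = 3*((-6 + X)/((2*X))) = 3*((-6 + X)*(1/(2*X))) = 3*((-6 + X)/(2*X)) = 3*(-6 + X)/(2*X))
C = 41 (C = (0 - 1*(-7)) - 1*(-34) = (0 + 7) + 34 = 7 + 34 = 41)
(136 + d(10))*C = (136 + (3/2 - 9/10))*41 = (136 + 3/5)*41 = (683/5)*41 = 28003/5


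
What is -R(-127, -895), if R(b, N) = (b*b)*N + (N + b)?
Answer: 14436477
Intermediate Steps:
R(b, N) = N + b + N*b² (R(b, N) = b²*N + (N + b) = N*b² + (N + b) = N + b + N*b²)
-R(-127, -895) = -(-895 - 127 - 895*(-127)²) = -(-895 - 127 - 895*16129) = -(-895 - 127 - 14435455) = -1*(-14436477) = 14436477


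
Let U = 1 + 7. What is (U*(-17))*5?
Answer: -680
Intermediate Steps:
U = 8
(U*(-17))*5 = (8*(-17))*5 = -136*5 = -680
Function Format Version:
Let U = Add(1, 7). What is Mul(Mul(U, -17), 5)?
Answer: -680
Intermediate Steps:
U = 8
Mul(Mul(U, -17), 5) = Mul(Mul(8, -17), 5) = Mul(-136, 5) = -680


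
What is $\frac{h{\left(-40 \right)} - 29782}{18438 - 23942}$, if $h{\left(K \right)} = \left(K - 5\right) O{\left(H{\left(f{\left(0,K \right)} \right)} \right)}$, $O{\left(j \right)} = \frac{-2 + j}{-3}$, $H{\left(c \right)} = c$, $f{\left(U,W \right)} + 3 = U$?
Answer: $\frac{29857}{5504} \approx 5.4246$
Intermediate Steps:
$f{\left(U,W \right)} = -3 + U$
$O{\left(j \right)} = \frac{2}{3} - \frac{j}{3}$ ($O{\left(j \right)} = \left(-2 + j\right) \left(- \frac{1}{3}\right) = \frac{2}{3} - \frac{j}{3}$)
$h{\left(K \right)} = - \frac{25}{3} + \frac{5 K}{3}$ ($h{\left(K \right)} = \left(K - 5\right) \left(\frac{2}{3} - \frac{-3 + 0}{3}\right) = \left(-5 + K\right) \left(\frac{2}{3} - -1\right) = \left(-5 + K\right) \left(\frac{2}{3} + 1\right) = \left(-5 + K\right) \frac{5}{3} = - \frac{25}{3} + \frac{5 K}{3}$)
$\frac{h{\left(-40 \right)} - 29782}{18438 - 23942} = \frac{\left(- \frac{25}{3} + \frac{5}{3} \left(-40\right)\right) - 29782}{18438 - 23942} = \frac{\left(- \frac{25}{3} - \frac{200}{3}\right) - 29782}{-5504} = \left(-75 - 29782\right) \left(- \frac{1}{5504}\right) = \left(-29857\right) \left(- \frac{1}{5504}\right) = \frac{29857}{5504}$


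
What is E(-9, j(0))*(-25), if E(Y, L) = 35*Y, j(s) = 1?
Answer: 7875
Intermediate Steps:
E(-9, j(0))*(-25) = (35*(-9))*(-25) = -315*(-25) = 7875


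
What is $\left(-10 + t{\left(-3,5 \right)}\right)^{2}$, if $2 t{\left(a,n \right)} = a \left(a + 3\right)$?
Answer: $100$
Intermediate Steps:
$t{\left(a,n \right)} = \frac{a \left(3 + a\right)}{2}$ ($t{\left(a,n \right)} = \frac{a \left(a + 3\right)}{2} = \frac{a \left(3 + a\right)}{2}$)
$\left(-10 + t{\left(-3,5 \right)}\right)^{2} = \left(-10 + \frac{1}{2} \left(-3\right) \left(3 - 3\right)\right)^{2} = \left(-10 + \frac{1}{2} \left(-3\right) 0\right)^{2} = \left(-10 + 0\right)^{2} = \left(-10\right)^{2} = 100$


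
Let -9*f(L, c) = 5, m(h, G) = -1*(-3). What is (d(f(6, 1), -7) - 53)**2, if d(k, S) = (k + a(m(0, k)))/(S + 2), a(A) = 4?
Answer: 5837056/2025 ≈ 2882.5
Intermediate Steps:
m(h, G) = 3
f(L, c) = -5/9 (f(L, c) = -1/9*5 = -5/9)
d(k, S) = (4 + k)/(2 + S) (d(k, S) = (k + 4)/(S + 2) = (4 + k)/(2 + S))
(d(f(6, 1), -7) - 53)**2 = ((4 - 5/9)/(2 - 7) - 53)**2 = ((31/9)/(-5) - 53)**2 = (-1/5*31/9 - 53)**2 = (-31/45 - 53)**2 = (-2416/45)**2 = 5837056/2025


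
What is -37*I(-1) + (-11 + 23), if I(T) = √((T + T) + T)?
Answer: 12 - 37*I*√3 ≈ 12.0 - 64.086*I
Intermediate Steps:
I(T) = √3*√T (I(T) = √(2*T + T) = √(3*T) = √3*√T)
-37*I(-1) + (-11 + 23) = -37*√3*√(-1) + (-11 + 23) = -37*√3*I + 12 = -37*I*√3 + 12 = 12 - 37*I*√3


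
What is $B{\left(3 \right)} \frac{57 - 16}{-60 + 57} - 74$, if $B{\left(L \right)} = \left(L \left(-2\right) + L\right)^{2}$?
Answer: $-197$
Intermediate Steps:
$B{\left(L \right)} = L^{2}$ ($B{\left(L \right)} = \left(- 2 L + L\right)^{2} = \left(- L\right)^{2} = L^{2}$)
$B{\left(3 \right)} \frac{57 - 16}{-60 + 57} - 74 = 3^{2} \frac{57 - 16}{-60 + 57} - 74 = 9 \frac{41}{-3} - 74 = 9 \cdot 41 \left(- \frac{1}{3}\right) - 74 = 9 \left(- \frac{41}{3}\right) - 74 = -123 - 74 = -197$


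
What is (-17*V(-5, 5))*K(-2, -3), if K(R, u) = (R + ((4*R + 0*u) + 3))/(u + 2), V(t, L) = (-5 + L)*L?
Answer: 0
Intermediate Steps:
V(t, L) = L*(-5 + L)
K(R, u) = (3 + 5*R)/(2 + u) (K(R, u) = (R + ((4*R + 0) + 3))/(2 + u) = (R + (4*R + 3))/(2 + u) = (R + (3 + 4*R))/(2 + u) = (3 + 5*R)/(2 + u))
(-17*V(-5, 5))*K(-2, -3) = (-17*5*(-5 + 5))*((3 + 5*(-2))/(2 - 3)) = (-17*5*0)*((3 - 10)/(-1)) = (-17*0)*(-1*(-7)) = -1*0*7 = 0*7 = 0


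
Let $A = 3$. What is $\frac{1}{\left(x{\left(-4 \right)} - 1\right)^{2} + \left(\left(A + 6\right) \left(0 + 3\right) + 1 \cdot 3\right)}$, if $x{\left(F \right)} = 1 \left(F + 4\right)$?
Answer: $\frac{1}{31} \approx 0.032258$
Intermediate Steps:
$x{\left(F \right)} = 4 + F$ ($x{\left(F \right)} = 1 \left(4 + F\right) = 4 + F$)
$\frac{1}{\left(x{\left(-4 \right)} - 1\right)^{2} + \left(\left(A + 6\right) \left(0 + 3\right) + 1 \cdot 3\right)} = \frac{1}{\left(\left(4 - 4\right) - 1\right)^{2} + \left(\left(3 + 6\right) \left(0 + 3\right) + 1 \cdot 3\right)} = \frac{1}{\left(0 - 1\right)^{2} + \left(9 \cdot 3 + 3\right)} = \frac{1}{\left(-1\right)^{2} + \left(27 + 3\right)} = \frac{1}{1 + 30} = \frac{1}{31}$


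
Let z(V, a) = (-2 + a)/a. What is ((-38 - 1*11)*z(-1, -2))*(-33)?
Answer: 3234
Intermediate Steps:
z(V, a) = (-2 + a)/a
((-38 - 1*11)*z(-1, -2))*(-33) = ((-38 - 1*11)*((-2 - 2)/(-2)))*(-33) = ((-38 - 11)*(-½*(-4)))*(-33) = -49*2*(-33) = -98*(-33) = 3234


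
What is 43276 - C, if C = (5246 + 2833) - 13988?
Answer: 49185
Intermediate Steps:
C = -5909 (C = 8079 - 13988 = -5909)
43276 - C = 43276 - 1*(-5909) = 43276 + 5909 = 49185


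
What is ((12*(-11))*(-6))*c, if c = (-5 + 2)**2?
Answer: 7128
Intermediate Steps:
c = 9 (c = (-3)**2 = 9)
((12*(-11))*(-6))*c = ((12*(-11))*(-6))*9 = -132*(-6)*9 = 792*9 = 7128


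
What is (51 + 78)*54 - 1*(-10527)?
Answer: 17493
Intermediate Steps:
(51 + 78)*54 - 1*(-10527) = 129*54 + 10527 = 6966 + 10527 = 17493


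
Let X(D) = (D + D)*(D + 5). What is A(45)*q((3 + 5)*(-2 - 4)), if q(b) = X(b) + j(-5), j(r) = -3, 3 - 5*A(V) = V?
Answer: -34650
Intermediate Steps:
A(V) = ⅗ - V/5
X(D) = 2*D*(5 + D) (X(D) = (2*D)*(5 + D) = 2*D*(5 + D))
q(b) = -3 + 2*b*(5 + b) (q(b) = 2*b*(5 + b) - 3 = -3 + 2*b*(5 + b))
A(45)*q((3 + 5)*(-2 - 4)) = (⅗ - ⅕*45)*(-3 + 2*((3 + 5)*(-2 - 4))*(5 + (3 + 5)*(-2 - 4))) = (⅗ - 9)*(-3 + 2*(8*(-6))*(5 + 8*(-6))) = -42*(-3 + 2*(-48)*(5 - 48))/5 = -42*(-3 + 2*(-48)*(-43))/5 = -42*(-3 + 4128)/5 = -42/5*4125 = -34650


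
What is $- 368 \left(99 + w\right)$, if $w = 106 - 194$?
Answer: $-4048$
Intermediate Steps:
$w = -88$
$- 368 \left(99 + w\right) = - 368 \left(99 - 88\right) = \left(-368\right) 11 = -4048$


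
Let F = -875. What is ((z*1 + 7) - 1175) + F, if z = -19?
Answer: -2062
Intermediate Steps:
((z*1 + 7) - 1175) + F = ((-19*1 + 7) - 1175) - 875 = ((-19 + 7) - 1175) - 875 = (-12 - 1175) - 875 = -1187 - 875 = -2062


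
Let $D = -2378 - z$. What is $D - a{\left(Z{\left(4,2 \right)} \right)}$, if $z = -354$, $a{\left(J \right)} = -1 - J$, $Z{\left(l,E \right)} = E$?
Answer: $-2021$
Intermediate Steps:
$D = -2024$ ($D = -2378 - -354 = -2378 + 354 = -2024$)
$D - a{\left(Z{\left(4,2 \right)} \right)} = -2024 - \left(-1 - 2\right) = -2024 - -3 = -2024 + 3 = -2021$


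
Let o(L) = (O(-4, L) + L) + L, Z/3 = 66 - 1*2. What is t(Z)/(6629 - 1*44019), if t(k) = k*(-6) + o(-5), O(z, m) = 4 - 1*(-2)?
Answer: 578/18695 ≈ 0.030917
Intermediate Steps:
Z = 192 (Z = 3*(66 - 1*2) = 3*(66 - 2) = 3*64 = 192)
O(z, m) = 6 (O(z, m) = 4 + 2 = 6)
o(L) = 6 + 2*L (o(L) = (6 + L) + L = 6 + 2*L)
t(k) = -4 - 6*k (t(k) = k*(-6) + (6 + 2*(-5)) = -6*k + (6 - 10) = -6*k - 4 = -4 - 6*k)
t(Z)/(6629 - 1*44019) = (-4 - 6*192)/(6629 - 1*44019) = (-4 - 1152)/(6629 - 44019) = -1156/(-37390) = -1156*(-1/37390) = 578/18695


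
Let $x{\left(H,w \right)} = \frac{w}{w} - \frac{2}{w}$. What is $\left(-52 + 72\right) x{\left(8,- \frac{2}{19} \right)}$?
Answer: $400$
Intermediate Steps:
$x{\left(H,w \right)} = 1 - \frac{2}{w}$
$\left(-52 + 72\right) x{\left(8,- \frac{2}{19} \right)} = \left(-52 + 72\right) \frac{-2 - \frac{2}{19}}{\left(-2\right) \frac{1}{19}} = 20 \frac{-2 - \frac{2}{19}}{\left(-2\right) \frac{1}{19}} = 20 \frac{-2 - \frac{2}{19}}{- \frac{2}{19}} = 20 \left(\left(- \frac{19}{2}\right) \left(- \frac{40}{19}\right)\right) = 20 \cdot 20 = 400$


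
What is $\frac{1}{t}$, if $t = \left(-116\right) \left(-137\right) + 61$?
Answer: $\frac{1}{15953} \approx 6.2684 \cdot 10^{-5}$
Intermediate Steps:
$t = 15953$ ($t = 15892 + 61 = 15953$)
$\frac{1}{t} = \frac{1}{15953}$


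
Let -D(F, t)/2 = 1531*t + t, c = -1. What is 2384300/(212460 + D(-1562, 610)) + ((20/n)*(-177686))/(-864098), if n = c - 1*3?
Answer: -781421290/316691917 ≈ -2.4674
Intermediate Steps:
D(F, t) = -3064*t (D(F, t) = -2*(1531*t + t) = -3064*t)
n = -4 (n = -1 - 1*3 = -1 - 3 = -4)
2384300/(212460 + D(-1562, 610)) + ((20/n)*(-177686))/(-864098) = 2384300/(212460 - 3064*610) + ((20/(-4))*(-177686))/(-864098) = 2384300/(212460 - 1869040) + ((20*(-1/4))*(-177686))*(-1/864098) = 2384300/(-1656580) - 5*(-177686)*(-1/864098) = 2384300*(-1/1656580) + 888430*(-1/864098) = -1055/733 - 444215/432049 = -781421290/316691917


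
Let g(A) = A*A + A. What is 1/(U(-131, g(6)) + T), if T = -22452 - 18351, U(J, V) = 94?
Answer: -1/40709 ≈ -2.4565e-5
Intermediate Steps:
g(A) = A + A² (g(A) = A² + A = A + A²)
T = -40803
1/(U(-131, g(6)) + T) = 1/(94 - 40803) = 1/(-40709) = -1/40709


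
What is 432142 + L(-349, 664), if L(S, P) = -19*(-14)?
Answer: 432408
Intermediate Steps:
L(S, P) = 266
432142 + L(-349, 664) = 432142 + 266 = 432408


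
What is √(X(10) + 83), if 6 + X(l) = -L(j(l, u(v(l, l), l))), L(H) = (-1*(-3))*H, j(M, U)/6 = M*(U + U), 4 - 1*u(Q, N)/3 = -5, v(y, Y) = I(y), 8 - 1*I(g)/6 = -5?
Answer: I*√9643 ≈ 98.199*I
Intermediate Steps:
I(g) = 78 (I(g) = 48 - 6*(-5) = 48 + 30 = 78)
v(y, Y) = 78
u(Q, N) = 27 (u(Q, N) = 12 - 3*(-5) = 12 + 15 = 27)
j(M, U) = 12*M*U (j(M, U) = 6*(M*(U + U)) = 6*(M*(2*U)) = 6*(2*M*U) = 12*M*U)
L(H) = 3*H
X(l) = -6 - 972*l (X(l) = -6 - 3*12*l*27 = -6 - 3*324*l = -6 - 972*l)
√(X(10) + 83) = √((-6 - 972*10) + 83) = √((-6 - 9720) + 83) = √(-9726 + 83) = √(-9643) = I*√9643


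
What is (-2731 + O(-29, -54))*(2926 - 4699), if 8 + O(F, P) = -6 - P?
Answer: 4771143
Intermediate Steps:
O(F, P) = -14 - P (O(F, P) = -8 + (-6 - P) = -14 - P)
(-2731 + O(-29, -54))*(2926 - 4699) = (-2731 + (-14 - 1*(-54)))*(2926 - 4699) = (-2731 + (-14 + 54))*(-1773) = (-2731 + 40)*(-1773) = -2691*(-1773) = 4771143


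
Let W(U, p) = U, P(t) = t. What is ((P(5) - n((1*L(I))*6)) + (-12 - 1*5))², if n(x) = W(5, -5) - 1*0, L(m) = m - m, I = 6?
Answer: 289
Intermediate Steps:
L(m) = 0
n(x) = 5 (n(x) = 5 - 1*0 = 5 + 0 = 5)
((P(5) - n((1*L(I))*6)) + (-12 - 1*5))² = ((5 - 1*5) + (-12 - 1*5))² = ((5 - 5) + (-12 - 5))² = (0 - 17)² = (-17)² = 289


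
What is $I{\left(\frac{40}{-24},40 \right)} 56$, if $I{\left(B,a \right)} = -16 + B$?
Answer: $- \frac{2968}{3} \approx -989.33$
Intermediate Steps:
$I{\left(\frac{40}{-24},40 \right)} 56 = \left(-16 + \frac{40}{-24}\right) 56 = \left(-16 + 40 \left(- \frac{1}{24}\right)\right) 56 = \left(-16 - \frac{5}{3}\right) 56 = \left(- \frac{53}{3}\right) 56 = - \frac{2968}{3}$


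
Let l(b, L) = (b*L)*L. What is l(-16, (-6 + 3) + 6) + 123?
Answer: -21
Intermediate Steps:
l(b, L) = b*L² (l(b, L) = (L*b)*L = b*L²)
l(-16, (-6 + 3) + 6) + 123 = -16*((-6 + 3) + 6)² + 123 = -16*(-3 + 6)² + 123 = -16*3² + 123 = -16*9 + 123 = -144 + 123 = -21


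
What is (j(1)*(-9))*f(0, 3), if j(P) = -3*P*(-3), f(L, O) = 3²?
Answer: -729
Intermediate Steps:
f(L, O) = 9
j(P) = 9*P
(j(1)*(-9))*f(0, 3) = ((9*1)*(-9))*9 = (9*(-9))*9 = -81*9 = -729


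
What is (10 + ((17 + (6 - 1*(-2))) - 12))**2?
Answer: 529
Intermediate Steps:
(10 + ((17 + (6 - 1*(-2))) - 12))**2 = (10 + ((17 + (6 + 2)) - 12))**2 = (10 + ((17 + 8) - 12))**2 = (10 + (25 - 12))**2 = (10 + 13)**2 = 23**2 = 529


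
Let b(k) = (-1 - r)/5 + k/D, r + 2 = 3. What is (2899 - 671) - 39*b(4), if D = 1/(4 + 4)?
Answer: 4978/5 ≈ 995.60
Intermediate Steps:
D = ⅛ (D = 1/8 = ⅛ ≈ 0.12500)
r = 1 (r = -2 + 3 = 1)
b(k) = -⅖ + 8*k (b(k) = (-1 - 1*1)/5 + k/(⅛) = (-1 - 1)*(⅕) + k*8 = -2*⅕ + 8*k = -⅖ + 8*k)
(2899 - 671) - 39*b(4) = (2899 - 671) - 39*(-⅖ + 8*4) = 2228 - 39*(-⅖ + 32) = 2228 - 39*158/5 = 2228 - 1*6162/5 = 2228 - 6162/5 = 4978/5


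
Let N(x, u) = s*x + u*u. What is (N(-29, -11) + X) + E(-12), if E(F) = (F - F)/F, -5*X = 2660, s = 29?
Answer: -1252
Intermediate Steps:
X = -532 (X = -⅕*2660 = -532)
N(x, u) = u² + 29*x (N(x, u) = 29*x + u*u = 29*x + u² = u² + 29*x)
E(F) = 0 (E(F) = 0/F = 0)
(N(-29, -11) + X) + E(-12) = (((-11)² + 29*(-29)) - 532) + 0 = ((121 - 841) - 532) + 0 = (-720 - 532) + 0 = -1252 + 0 = -1252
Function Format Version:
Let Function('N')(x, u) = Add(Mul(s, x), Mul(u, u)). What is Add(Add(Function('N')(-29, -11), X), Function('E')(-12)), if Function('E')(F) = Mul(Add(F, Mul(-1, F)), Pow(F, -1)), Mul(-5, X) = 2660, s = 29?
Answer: -1252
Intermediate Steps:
X = -532 (X = Mul(Rational(-1, 5), 2660) = -532)
Function('N')(x, u) = Add(Pow(u, 2), Mul(29, x)) (Function('N')(x, u) = Add(Mul(29, x), Mul(u, u)) = Add(Mul(29, x), Pow(u, 2)) = Add(Pow(u, 2), Mul(29, x)))
Function('E')(F) = 0 (Function('E')(F) = Mul(0, Pow(F, -1)) = 0)
Add(Add(Function('N')(-29, -11), X), Function('E')(-12)) = Add(Add(Add(Pow(-11, 2), Mul(29, -29)), -532), 0) = Add(Add(Add(121, -841), -532), 0) = Add(Add(-720, -532), 0) = Add(-1252, 0) = -1252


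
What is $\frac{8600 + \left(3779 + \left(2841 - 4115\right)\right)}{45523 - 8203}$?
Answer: $\frac{2221}{7464} \approx 0.29756$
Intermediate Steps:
$\frac{8600 + \left(3779 + \left(2841 - 4115\right)\right)}{45523 - 8203} = \frac{8600 + \left(3779 + \left(2841 - 4115\right)\right)}{37320} = \left(8600 + \left(3779 - 1274\right)\right) \frac{1}{37320} = \left(8600 + 2505\right) \frac{1}{37320} = 11105 \cdot \frac{1}{37320} = \frac{2221}{7464}$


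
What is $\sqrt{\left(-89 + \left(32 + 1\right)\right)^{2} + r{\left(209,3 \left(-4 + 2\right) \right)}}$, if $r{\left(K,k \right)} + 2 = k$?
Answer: $2 \sqrt{782} \approx 55.929$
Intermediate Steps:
$r{\left(K,k \right)} = -2 + k$
$\sqrt{\left(-89 + \left(32 + 1\right)\right)^{2} + r{\left(209,3 \left(-4 + 2\right) \right)}} = \sqrt{\left(-89 + \left(32 + 1\right)\right)^{2} + \left(-2 + 3 \left(-4 + 2\right)\right)} = \sqrt{\left(-89 + 33\right)^{2} + \left(-2 + 3 \left(-2\right)\right)} = \sqrt{\left(-56\right)^{2} - 8} = \sqrt{3136 - 8} = \sqrt{3128} = 2 \sqrt{782}$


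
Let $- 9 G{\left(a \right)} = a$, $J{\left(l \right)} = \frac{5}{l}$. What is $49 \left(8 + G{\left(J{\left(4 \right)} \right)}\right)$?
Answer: $\frac{13867}{36} \approx 385.19$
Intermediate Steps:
$G{\left(a \right)} = - \frac{a}{9}$
$49 \left(8 + G{\left(J{\left(4 \right)} \right)}\right) = 49 \left(8 - \frac{5 \cdot \frac{1}{4}}{9}\right) = 49 \left(8 - \frac{5}{36}\right) = 49 \cdot \frac{283}{36} = \frac{13867}{36}$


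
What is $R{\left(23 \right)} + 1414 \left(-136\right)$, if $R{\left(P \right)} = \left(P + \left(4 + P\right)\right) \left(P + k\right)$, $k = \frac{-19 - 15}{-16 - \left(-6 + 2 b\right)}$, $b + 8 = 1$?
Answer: $-191579$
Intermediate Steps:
$b = -7$ ($b = -8 + 1 = -7$)
$k = - \frac{17}{2}$ ($k = \frac{-19 - 15}{-16 + \left(\left(-2\right) \left(-7\right) + 6\right)} = - \frac{34}{-16 + \left(14 + 6\right)} = - \frac{34}{-16 + 20} = - \frac{34}{4} = \left(-34\right) \frac{1}{4} = - \frac{17}{2} \approx -8.5$)
$R{\left(P \right)} = \left(4 + 2 P\right) \left(- \frac{17}{2} + P\right)$ ($R{\left(P \right)} = \left(P + \left(4 + P\right)\right) \left(P - \frac{17}{2}\right) = \left(4 + 2 P\right) \left(- \frac{17}{2} + P\right)$)
$R{\left(23 \right)} + 1414 \left(-136\right) = \left(-34 - 299 + 2 \cdot 23^{2}\right) + 1414 \left(-136\right) = \left(-34 - 299 + 2 \cdot 529\right) - 192304 = \left(-34 - 299 + 1058\right) - 192304 = 725 - 192304 = -191579$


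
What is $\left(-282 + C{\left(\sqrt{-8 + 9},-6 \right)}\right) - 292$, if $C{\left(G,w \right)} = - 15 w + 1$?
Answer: $-483$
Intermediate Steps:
$C{\left(G,w \right)} = 1 - 15 w$
$\left(-282 + C{\left(\sqrt{-8 + 9},-6 \right)}\right) - 292 = \left(-282 + \left(1 - -90\right)\right) - 292 = \left(-282 + \left(1 + 90\right)\right) - 292 = \left(-282 + 91\right) - 292 = -191 - 292 = -483$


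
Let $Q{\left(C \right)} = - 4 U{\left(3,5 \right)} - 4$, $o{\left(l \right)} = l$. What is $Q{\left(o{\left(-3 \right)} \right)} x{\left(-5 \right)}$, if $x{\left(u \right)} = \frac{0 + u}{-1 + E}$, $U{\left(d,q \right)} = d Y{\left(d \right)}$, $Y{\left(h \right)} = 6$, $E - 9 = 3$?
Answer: $\frac{380}{11} \approx 34.545$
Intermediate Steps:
$E = 12$ ($E = 9 + 3 = 12$)
$U{\left(d,q \right)} = 6 d$ ($U{\left(d,q \right)} = d 6 = 6 d$)
$Q{\left(C \right)} = -76$ ($Q{\left(C \right)} = - 4 \cdot 6 \cdot 3 - 4 = \left(-4\right) 18 - 4 = -72 - 4 = -76$)
$x{\left(u \right)} = \frac{u}{11}$ ($x{\left(u \right)} = \frac{0 + u}{-1 + 12} = \frac{u}{11}$)
$Q{\left(o{\left(-3 \right)} \right)} x{\left(-5 \right)} = - 76 \cdot \frac{1}{11} \left(-5\right) = \left(-76\right) \left(- \frac{5}{11}\right) = \frac{380}{11}$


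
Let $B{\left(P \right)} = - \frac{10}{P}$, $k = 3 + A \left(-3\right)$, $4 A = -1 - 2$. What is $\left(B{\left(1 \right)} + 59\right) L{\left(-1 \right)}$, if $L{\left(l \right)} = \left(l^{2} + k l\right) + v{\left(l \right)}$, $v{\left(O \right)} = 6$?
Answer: $\frac{343}{4} \approx 85.75$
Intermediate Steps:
$A = - \frac{3}{4}$ ($A = \frac{-1 - 2}{4} = \frac{1}{4} \left(-3\right) = - \frac{3}{4} \approx -0.75$)
$k = \frac{21}{4}$ ($k = 3 - - \frac{9}{4} = 3 + \frac{9}{4} = \frac{21}{4} \approx 5.25$)
$L{\left(l \right)} = 6 + l^{2} + \frac{21 l}{4}$ ($L{\left(l \right)} = \left(l^{2} + \frac{21 l}{4}\right) + 6 = 6 + l^{2} + \frac{21 l}{4}$)
$\left(B{\left(1 \right)} + 59\right) L{\left(-1 \right)} = \left(- \frac{10}{1} + 59\right) \left(6 + \left(-1\right)^{2} + \frac{21}{4} \left(-1\right)\right) = \left(\left(-10\right) 1 + 59\right) \left(6 + 1 - \frac{21}{4}\right) = \left(-10 + 59\right) \frac{7}{4} = 49 \cdot \frac{7}{4} = \frac{343}{4}$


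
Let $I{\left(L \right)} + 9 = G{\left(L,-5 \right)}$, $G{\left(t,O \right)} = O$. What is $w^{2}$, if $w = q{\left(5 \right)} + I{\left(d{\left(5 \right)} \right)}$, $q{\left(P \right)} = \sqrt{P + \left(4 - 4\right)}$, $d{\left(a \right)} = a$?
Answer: $\left(14 - \sqrt{5}\right)^{2} \approx 138.39$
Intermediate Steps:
$I{\left(L \right)} = -14$ ($I{\left(L \right)} = -9 - 5 = -14$)
$q{\left(P \right)} = \sqrt{P}$ ($q{\left(P \right)} = \sqrt{P + 0} = \sqrt{P}$)
$w = -14 + \sqrt{5}$ ($w = \sqrt{5} - 14 = -14 + \sqrt{5} \approx -11.764$)
$w^{2} = \left(-14 + \sqrt{5}\right)^{2}$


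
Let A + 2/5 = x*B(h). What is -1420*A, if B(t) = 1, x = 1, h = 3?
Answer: -852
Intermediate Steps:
A = ⅗ (A = -⅖ + 1*1 = -⅖ + 1 = ⅗ ≈ 0.60000)
-1420*A = -1420*⅗ = -852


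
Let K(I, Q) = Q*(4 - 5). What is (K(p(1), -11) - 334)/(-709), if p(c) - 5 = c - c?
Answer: 323/709 ≈ 0.45557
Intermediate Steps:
p(c) = 5 (p(c) = 5 + (c - c) = 5 + 0 = 5)
K(I, Q) = -Q (K(I, Q) = Q*(-1) = -Q)
(K(p(1), -11) - 334)/(-709) = (-1*(-11) - 334)/(-709) = (11 - 334)*(-1/709) = -323*(-1/709) = 323/709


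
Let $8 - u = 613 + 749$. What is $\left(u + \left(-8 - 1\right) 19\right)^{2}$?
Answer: $2325625$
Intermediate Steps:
$u = -1354$ ($u = 8 - \left(613 + 749\right) = 8 - 1362 = -1354$)
$\left(u + \left(-8 - 1\right) 19\right)^{2} = \left(-1354 + \left(-8 - 1\right) 19\right)^{2} = \left(-1354 - 171\right)^{2} = \left(-1525\right)^{2} = 2325625$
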